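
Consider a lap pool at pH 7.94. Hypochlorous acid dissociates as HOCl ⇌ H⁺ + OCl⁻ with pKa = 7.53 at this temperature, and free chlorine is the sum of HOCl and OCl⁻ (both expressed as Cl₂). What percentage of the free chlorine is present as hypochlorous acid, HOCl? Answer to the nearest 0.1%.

28.0%

[OCl⁻]/[HOCl] = 10^(pH − pKa) = 10^(7.94 − 7.53) = 10^0.41 = 2.57.
Fraction as HOCl = 1 / (1 + 2.57) = 0.2801.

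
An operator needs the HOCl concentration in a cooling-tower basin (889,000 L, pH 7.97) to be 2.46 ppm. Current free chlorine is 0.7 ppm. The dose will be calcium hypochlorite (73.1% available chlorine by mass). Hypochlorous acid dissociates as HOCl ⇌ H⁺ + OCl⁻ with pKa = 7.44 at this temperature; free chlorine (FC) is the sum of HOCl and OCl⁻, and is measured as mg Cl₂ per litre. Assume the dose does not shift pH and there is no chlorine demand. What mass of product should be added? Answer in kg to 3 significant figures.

[OCl⁻]/[HOCl] = 10^(pH − pKa) = 10^(7.97 − 7.44) = 3.388; fraction as HOCl = 1/(1 + 3.388) = 0.2279.
Free chlorine required for 2.46 ppm HOCl: 2.46 / 0.2279 = 10.8 ppm.
FC to add: 10.8 − 0.7 = 10.1 mg/L as Cl₂.
Cl₂ equivalent: 10.1 mg/L × 889,000 L = 8975 g.
Product at 73.1% available Cl: 8975 / 0.731 = 12,280 g.

12.3 kg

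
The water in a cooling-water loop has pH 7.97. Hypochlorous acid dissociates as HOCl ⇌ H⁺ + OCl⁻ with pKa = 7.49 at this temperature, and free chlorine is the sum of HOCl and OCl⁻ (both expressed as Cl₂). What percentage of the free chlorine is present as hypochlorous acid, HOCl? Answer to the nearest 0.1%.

24.9%

[OCl⁻]/[HOCl] = 10^(pH − pKa) = 10^(7.97 − 7.49) = 10^0.48 = 3.02.
Fraction as HOCl = 1 / (1 + 3.02) = 0.2488.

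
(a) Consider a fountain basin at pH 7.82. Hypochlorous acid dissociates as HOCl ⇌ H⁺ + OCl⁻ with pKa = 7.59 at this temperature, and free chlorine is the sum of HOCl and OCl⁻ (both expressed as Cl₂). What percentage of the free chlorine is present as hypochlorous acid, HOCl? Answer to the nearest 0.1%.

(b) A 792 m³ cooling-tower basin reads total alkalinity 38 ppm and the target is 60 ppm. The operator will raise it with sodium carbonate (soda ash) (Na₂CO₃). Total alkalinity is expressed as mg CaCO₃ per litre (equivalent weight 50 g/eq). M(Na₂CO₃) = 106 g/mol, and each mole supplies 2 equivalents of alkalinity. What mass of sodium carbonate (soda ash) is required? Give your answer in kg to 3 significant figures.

(a) 37.1%; (b) 18.5 kg

(a) [OCl⁻]/[HOCl] = 10^(pH − pKa) = 10^(7.82 − 7.59) = 10^0.23 = 1.698.
(a) Fraction as HOCl = 1 / (1 + 1.698) = 0.3706.

(b) Volume: 792 m³ = 792,000 L.
(b) Alkalinity to add: (60 − 38) = 22 mg/L as CaCO₃ × 792,000 L = 17,420 g as CaCO₃.
(b) Equivalents: 17,420 g ÷ 50 g/eq = 348.5 eq.
(b) Each mole of Na₂CO₃ supplies 2 eq, so 348.5 / 2 = 174.2 mol.
(b) Mass: 174.2 mol × 106 g/mol = 18,470 g.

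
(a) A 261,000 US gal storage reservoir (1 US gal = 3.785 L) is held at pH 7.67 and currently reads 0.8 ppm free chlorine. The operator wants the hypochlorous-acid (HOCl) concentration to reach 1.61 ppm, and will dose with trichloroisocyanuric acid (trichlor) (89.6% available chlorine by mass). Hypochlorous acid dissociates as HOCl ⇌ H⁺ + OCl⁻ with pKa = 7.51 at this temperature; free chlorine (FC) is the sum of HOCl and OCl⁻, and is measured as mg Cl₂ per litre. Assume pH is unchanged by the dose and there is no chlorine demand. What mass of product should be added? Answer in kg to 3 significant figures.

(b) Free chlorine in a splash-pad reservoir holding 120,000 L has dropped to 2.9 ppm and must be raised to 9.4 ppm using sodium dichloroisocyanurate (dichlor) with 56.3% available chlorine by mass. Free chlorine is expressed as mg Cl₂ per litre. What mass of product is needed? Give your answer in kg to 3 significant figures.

(a) Volume: 261,000 US gal × 3.785 L/gal = 987,885 L.
(a) [OCl⁻]/[HOCl] = 10^(pH − pKa) = 10^(7.67 − 7.51) = 1.445; fraction as HOCl = 1/(1 + 1.445) = 0.4089.
(a) Free chlorine required for 1.61 ppm HOCl: 1.61 / 0.4089 = 3.937 ppm.
(a) FC to add: 3.937 − 0.8 = 3.137 mg/L as Cl₂.
(a) Cl₂ equivalent: 3.137 mg/L × 987,885 L = 3099 g.
(a) Product at 89.6% available Cl: 3099 / 0.896 = 3459 g.

(b) Chlorine deficit: 9.4 − 2.9 = 6.5 ppm = 6.5 mg/L as Cl₂.
(b) Cl₂ equivalent needed: 6.5 mg/L × 120,000 L = 780,000 mg = 780 g.
(b) Product at 56.3% available chlorine: 780 / 0.563 = 1385 g.

(a) 3.46 kg; (b) 1.39 kg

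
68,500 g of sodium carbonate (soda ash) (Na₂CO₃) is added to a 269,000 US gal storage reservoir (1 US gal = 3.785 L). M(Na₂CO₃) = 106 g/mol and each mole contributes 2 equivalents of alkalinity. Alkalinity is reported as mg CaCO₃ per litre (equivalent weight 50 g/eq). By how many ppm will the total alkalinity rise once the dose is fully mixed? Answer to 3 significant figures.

Volume: 269,000 US gal × 3.785 L/gal = 1,018,165 L.
Moles of Na₂CO₃: 68,500 g ÷ 106 g/mol = 646.2 mol → 1292 eq of alkalinity.
As CaCO₃: 1292 eq × 50 g/eq = 64,620 g.
Rise: 64,620 g / 1,018,165 L × 1000 = 63.47 mg/L.

63.5 ppm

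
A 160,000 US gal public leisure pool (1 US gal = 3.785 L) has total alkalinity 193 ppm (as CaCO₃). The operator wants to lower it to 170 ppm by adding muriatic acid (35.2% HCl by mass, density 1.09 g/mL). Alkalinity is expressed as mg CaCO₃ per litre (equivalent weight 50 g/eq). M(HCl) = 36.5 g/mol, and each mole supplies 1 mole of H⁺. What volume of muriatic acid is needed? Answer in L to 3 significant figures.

Volume: 160,000 US gal × 3.785 L/gal = 605,600 L.
Alkalinity to neutralize: (193 − 170) = 23 mg/L as CaCO₃ × 605,600 L = 13,930 g as CaCO₃.
Equivalents of H⁺ required: 13,930 ÷ 50 g/eq = 278.6 eq = 278.6 mol HCl.
Mass of HCl: 278.6 × 36.5 = 10,170 g.
Mass of 35.2% solution: 10,170 / 0.352 = 28,890 g.
Volume: 28,890 g ÷ 1.09 g/mL = 26,500 mL.

26.5 L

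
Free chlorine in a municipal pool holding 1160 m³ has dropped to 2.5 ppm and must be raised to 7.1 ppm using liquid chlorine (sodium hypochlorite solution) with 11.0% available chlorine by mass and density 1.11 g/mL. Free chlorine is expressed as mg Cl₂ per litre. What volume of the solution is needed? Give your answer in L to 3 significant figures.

Volume: 1160 m³ = 1,160,000 L.
Chlorine deficit: 7.1 − 2.5 = 4.6 ppm = 4.6 mg/L as Cl₂.
Cl₂ equivalent needed: 4.6 mg/L × 1,160,000 L = 5,336,000 mg = 5336 g.
Product at 11.0% available chlorine: 5336 / 0.11 = 48,510 g.
Volume at density 1.11 g/mL: 48,510 g ÷ 1.11 g/mL = 43,700 mL.

43.7 L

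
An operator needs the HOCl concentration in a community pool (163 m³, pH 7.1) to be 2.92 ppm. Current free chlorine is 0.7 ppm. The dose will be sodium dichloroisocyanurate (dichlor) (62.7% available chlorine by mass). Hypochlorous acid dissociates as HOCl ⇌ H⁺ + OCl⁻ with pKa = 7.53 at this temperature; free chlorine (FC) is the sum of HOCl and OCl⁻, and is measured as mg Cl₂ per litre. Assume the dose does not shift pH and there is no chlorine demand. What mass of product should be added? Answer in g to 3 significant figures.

859 g

Volume: 163 m³ = 163,000 L.
[OCl⁻]/[HOCl] = 10^(pH − pKa) = 10^(7.1 − 7.53) = 0.3715; fraction as HOCl = 1/(1 + 0.3715) = 0.7291.
Free chlorine required for 2.92 ppm HOCl: 2.92 / 0.7291 = 4.005 ppm.
FC to add: 4.005 − 0.7 = 3.305 mg/L as Cl₂.
Cl₂ equivalent: 3.305 mg/L × 163,000 L = 538.7 g.
Product at 62.7% available Cl: 538.7 / 0.627 = 859.2 g.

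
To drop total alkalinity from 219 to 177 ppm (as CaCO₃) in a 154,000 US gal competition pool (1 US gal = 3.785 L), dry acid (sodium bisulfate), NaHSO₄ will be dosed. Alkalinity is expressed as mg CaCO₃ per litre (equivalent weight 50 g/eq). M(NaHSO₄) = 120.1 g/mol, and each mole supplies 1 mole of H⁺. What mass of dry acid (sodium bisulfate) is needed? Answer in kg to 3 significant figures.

58.8 kg

Volume: 154,000 US gal × 3.785 L/gal = 582,890 L.
Alkalinity to neutralize: (219 − 177) = 42 mg/L as CaCO₃ × 582,890 L = 24,480 g as CaCO₃.
Equivalents of H⁺ required: 24,480 ÷ 50 g/eq = 489.6 eq = 489.6 mol NaHSO₄.
Mass of NaHSO₄: 489.6 × 120.1 = 58,800 g.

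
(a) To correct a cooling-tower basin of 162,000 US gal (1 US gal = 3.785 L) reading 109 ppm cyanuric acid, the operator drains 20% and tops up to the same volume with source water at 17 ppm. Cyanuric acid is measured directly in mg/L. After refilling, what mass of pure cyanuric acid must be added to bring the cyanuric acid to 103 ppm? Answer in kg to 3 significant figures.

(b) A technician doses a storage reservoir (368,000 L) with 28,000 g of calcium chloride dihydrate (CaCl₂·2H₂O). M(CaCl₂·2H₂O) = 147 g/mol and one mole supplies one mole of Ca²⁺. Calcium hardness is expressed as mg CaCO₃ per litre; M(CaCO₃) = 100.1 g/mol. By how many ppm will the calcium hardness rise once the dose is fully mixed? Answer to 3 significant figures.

(a) Volume: 162,000 US gal × 3.785 L/gal = 613,170 L.
(a) After draining 20% and refilling: 109 × 0.80 + 17 × 0.20 = 90.6 ppm.
(a) Deficit to target: 103 − 90.6 = 12.4 mg/L.
(a) Mass: 12.4 mg/L × 613,170 L = 7603 g cyanuric acid.

(b) Moles of Ca²⁺: 28,000 g ÷ 147 g/mol = 190.5 mol.
(b) As CaCO₃: 190.5 mol × 100.1 g/mol = 19,070 g.
(b) Rise: 19,070 g / 368,000 L × 1000 = 51.81 mg/L.

(a) 7.60 kg; (b) 51.8 ppm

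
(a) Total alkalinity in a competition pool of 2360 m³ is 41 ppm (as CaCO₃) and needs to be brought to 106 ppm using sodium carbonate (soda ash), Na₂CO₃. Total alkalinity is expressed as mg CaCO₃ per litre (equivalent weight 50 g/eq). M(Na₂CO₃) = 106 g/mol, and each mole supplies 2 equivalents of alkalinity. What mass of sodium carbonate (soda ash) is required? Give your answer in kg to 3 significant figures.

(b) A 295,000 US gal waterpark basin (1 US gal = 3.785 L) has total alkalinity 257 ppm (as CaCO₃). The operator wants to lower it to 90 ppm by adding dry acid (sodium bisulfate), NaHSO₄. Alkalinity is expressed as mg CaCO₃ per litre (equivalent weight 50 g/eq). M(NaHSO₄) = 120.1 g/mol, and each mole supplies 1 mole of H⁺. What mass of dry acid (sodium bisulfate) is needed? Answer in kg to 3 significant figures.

(a) 163 kg; (b) 448 kg

(a) Volume: 2360 m³ = 2,360,000 L.
(a) Alkalinity to add: (106 − 41) = 65 mg/L as CaCO₃ × 2,360,000 L = 153,400 g as CaCO₃.
(a) Equivalents: 153,400 g ÷ 50 g/eq = 3068 eq.
(a) Each mole of Na₂CO₃ supplies 2 eq, so 3068 / 2 = 1534 mol.
(a) Mass: 1534 mol × 106 g/mol = 162,600 g.

(b) Volume: 295,000 US gal × 3.785 L/gal = 1,116,575 L.
(b) Alkalinity to neutralize: (257 − 90) = 167 mg/L as CaCO₃ × 1,116,575 L = 186,500 g as CaCO₃.
(b) Equivalents of H⁺ required: 186,500 ÷ 50 g/eq = 3729 eq = 3729 mol NaHSO₄.
(b) Mass of NaHSO₄: 3729 × 120.1 = 447,900 g.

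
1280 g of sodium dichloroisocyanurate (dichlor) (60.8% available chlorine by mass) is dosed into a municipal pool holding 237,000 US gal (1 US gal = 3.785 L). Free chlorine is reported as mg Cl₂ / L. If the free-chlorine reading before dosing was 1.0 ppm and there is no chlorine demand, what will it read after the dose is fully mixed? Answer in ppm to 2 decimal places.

1.87 ppm

Volume: 237,000 US gal × 3.785 L/gal = 897,045 L.
Available chlorine delivered: 1280 g × 0.608 = 778.2 g as Cl₂.
Concentration rise: 778.2 g / 897,045 L = 0.8676 mg/L = 0.87 ppm.
Final FC: 1.0 + 0.87 = 1.87 ppm.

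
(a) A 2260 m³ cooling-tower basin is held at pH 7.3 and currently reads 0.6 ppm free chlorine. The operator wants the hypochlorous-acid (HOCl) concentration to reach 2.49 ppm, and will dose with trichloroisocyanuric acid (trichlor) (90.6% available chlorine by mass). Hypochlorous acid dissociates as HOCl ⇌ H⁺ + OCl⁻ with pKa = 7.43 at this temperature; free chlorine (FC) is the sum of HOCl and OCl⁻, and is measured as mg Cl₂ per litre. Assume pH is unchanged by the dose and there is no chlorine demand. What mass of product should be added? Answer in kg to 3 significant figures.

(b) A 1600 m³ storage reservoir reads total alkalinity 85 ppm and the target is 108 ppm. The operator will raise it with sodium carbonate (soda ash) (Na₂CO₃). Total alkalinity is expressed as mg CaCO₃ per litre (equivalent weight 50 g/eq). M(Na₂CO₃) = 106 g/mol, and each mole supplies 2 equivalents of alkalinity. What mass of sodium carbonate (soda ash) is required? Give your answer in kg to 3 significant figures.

(a) 9.32 kg; (b) 39.0 kg

(a) Volume: 2260 m³ = 2,260,000 L.
(a) [OCl⁻]/[HOCl] = 10^(pH − pKa) = 10^(7.3 − 7.43) = 0.7413; fraction as HOCl = 1/(1 + 0.7413) = 0.5743.
(a) Free chlorine required for 2.49 ppm HOCl: 2.49 / 0.5743 = 4.336 ppm.
(a) FC to add: 4.336 − 0.6 = 3.736 mg/L as Cl₂.
(a) Cl₂ equivalent: 3.736 mg/L × 2,260,000 L = 8443 g.
(a) Product at 90.6% available Cl: 8443 / 0.906 = 9319 g.

(b) Volume: 1600 m³ = 1,600,000 L.
(b) Alkalinity to add: (108 − 85) = 23 mg/L as CaCO₃ × 1,600,000 L = 36,800 g as CaCO₃.
(b) Equivalents: 36,800 g ÷ 50 g/eq = 736 eq.
(b) Each mole of Na₂CO₃ supplies 2 eq, so 736 / 2 = 368 mol.
(b) Mass: 368 mol × 106 g/mol = 39,010 g.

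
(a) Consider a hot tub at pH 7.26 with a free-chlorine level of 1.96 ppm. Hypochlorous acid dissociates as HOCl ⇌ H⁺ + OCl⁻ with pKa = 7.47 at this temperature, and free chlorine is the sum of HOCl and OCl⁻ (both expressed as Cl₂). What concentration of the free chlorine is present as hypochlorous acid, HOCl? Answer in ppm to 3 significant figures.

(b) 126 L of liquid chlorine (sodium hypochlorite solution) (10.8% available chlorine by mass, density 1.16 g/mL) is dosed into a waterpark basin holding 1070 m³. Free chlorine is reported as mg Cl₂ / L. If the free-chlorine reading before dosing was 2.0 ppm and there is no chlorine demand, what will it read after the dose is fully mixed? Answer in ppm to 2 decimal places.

(a) [OCl⁻]/[HOCl] = 10^(pH − pKa) = 10^(7.26 − 7.47) = 10^-0.21 = 0.6166.
(a) Fraction as HOCl = 1 / (1 + 0.6166) = 0.6186.
(a) HOCl = 0.6186 × 1.96 ppm = 1.212 ppm.

(b) Volume: 1070 m³ = 1,070,000 L.
(b) Mass of solution: 126 L × 1000 mL/L × 1.16 g/mL = 146,200 g.
(b) Available chlorine delivered: 146,200 g × 0.108 = 15,790 g as Cl₂.
(b) Concentration rise: 15,790 g / 1,070,000 L = 14.75 mg/L = 14.75 ppm.
(b) Final FC: 2.0 + 14.75 = 16.75 ppm.

(a) 1.21 ppm; (b) 16.75 ppm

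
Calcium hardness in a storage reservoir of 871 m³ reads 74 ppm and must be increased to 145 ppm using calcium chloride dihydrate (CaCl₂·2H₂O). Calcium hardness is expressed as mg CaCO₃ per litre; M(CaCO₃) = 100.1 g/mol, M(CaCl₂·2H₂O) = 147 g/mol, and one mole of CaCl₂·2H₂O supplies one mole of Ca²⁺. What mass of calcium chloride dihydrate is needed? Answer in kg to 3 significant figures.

Volume: 871 m³ = 871,000 L.
Hardness to add: (145 − 74) = 71 mg/L as CaCO₃ × 871,000 L = 61,840 g as CaCO₃.
Moles of Ca²⁺ (1 mol Ca²⁺ ≡ 1 mol CaCO₃): 61,840 / 100.1 g/mol = 617.8 mol.
Mass of CaCl₂·2H₂O: 617.8 × 147 = 90,820 g.

90.8 kg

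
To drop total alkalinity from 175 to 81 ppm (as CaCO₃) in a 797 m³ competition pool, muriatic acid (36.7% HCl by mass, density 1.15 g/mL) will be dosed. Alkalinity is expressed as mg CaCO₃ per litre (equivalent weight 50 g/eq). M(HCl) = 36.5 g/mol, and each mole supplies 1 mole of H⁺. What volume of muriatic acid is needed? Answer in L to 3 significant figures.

130 L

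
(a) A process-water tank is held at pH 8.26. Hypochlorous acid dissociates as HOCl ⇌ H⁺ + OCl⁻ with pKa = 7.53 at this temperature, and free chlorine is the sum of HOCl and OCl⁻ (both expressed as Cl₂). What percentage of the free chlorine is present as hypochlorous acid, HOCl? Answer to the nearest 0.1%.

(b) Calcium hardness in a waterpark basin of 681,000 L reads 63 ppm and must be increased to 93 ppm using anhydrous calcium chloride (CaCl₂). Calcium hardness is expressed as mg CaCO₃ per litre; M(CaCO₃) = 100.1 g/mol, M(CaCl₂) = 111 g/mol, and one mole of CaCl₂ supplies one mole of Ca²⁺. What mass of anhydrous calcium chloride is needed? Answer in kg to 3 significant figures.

(a) 15.7%; (b) 22.7 kg

(a) [OCl⁻]/[HOCl] = 10^(pH − pKa) = 10^(8.26 − 7.53) = 10^0.73 = 5.37.
(a) Fraction as HOCl = 1 / (1 + 5.37) = 0.157.

(b) Hardness to add: (93 − 63) = 30 mg/L as CaCO₃ × 681,000 L = 20,430 g as CaCO₃.
(b) Moles of Ca²⁺ (1 mol Ca²⁺ ≡ 1 mol CaCO₃): 20,430 / 100.1 g/mol = 204.1 mol.
(b) Mass of CaCl₂: 204.1 × 111 = 22,650 g.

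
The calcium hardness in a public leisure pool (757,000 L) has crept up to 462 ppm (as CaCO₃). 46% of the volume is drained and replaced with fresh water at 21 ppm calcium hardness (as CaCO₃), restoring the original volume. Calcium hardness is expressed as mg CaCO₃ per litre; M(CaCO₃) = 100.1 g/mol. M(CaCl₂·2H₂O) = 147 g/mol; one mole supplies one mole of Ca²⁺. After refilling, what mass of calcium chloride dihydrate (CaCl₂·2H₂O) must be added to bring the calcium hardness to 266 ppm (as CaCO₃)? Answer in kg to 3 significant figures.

After draining 46% and refilling: 462 × 0.54 + 21 × 0.46 = 259.14 ppm.
Deficit to target: 266 − 259.14 = 6.86 mg/L.
As CaCO₃: 6.86 mg/L × 757,000 L = 5193 g; ÷ 100.1 = 51.88 mol Ca²⁺.
Mass: 51.88 × 147 = 7626 g.

7.63 kg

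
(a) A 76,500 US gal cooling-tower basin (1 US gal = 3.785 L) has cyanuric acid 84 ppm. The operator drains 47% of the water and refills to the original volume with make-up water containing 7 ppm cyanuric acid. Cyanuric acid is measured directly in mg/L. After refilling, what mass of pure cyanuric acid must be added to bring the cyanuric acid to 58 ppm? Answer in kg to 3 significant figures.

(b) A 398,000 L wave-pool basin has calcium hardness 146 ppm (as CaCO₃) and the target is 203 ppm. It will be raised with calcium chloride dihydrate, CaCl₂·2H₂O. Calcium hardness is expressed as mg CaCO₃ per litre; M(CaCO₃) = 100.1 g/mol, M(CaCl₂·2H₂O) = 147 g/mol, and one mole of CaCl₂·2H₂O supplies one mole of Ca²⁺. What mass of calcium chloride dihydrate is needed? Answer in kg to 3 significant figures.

(a) 2.95 kg; (b) 33.3 kg

(a) Volume: 76,500 US gal × 3.785 L/gal = 289,552 L.
(a) After draining 47% and refilling: 84 × 0.53 + 7 × 0.47 = 47.81 ppm.
(a) Deficit to target: 58 − 47.81 = 10.19 mg/L.
(a) Mass: 10.19 mg/L × 289,552 L = 2951 g cyanuric acid.

(b) Hardness to add: (203 − 146) = 57 mg/L as CaCO₃ × 398,000 L = 22,690 g as CaCO₃.
(b) Moles of Ca²⁺ (1 mol Ca²⁺ ≡ 1 mol CaCO₃): 22,690 / 100.1 g/mol = 226.6 mol.
(b) Mass of CaCl₂·2H₂O: 226.6 × 147 = 33,320 g.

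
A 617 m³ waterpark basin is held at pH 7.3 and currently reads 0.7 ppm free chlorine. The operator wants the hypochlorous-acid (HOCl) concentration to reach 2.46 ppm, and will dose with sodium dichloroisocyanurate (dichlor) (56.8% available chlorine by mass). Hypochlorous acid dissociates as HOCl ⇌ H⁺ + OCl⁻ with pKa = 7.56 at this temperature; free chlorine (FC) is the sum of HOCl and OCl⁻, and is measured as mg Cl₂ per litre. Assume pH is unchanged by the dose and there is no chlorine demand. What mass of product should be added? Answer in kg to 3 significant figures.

Volume: 617 m³ = 617,000 L.
[OCl⁻]/[HOCl] = 10^(pH − pKa) = 10^(7.3 − 7.56) = 0.5495; fraction as HOCl = 1/(1 + 0.5495) = 0.6454.
Free chlorine required for 2.46 ppm HOCl: 2.46 / 0.6454 = 3.812 ppm.
FC to add: 3.812 − 0.7 = 3.112 mg/L as Cl₂.
Cl₂ equivalent: 3.112 mg/L × 617,000 L = 1920 g.
Product at 56.8% available Cl: 1920 / 0.568 = 3380 g.

3.38 kg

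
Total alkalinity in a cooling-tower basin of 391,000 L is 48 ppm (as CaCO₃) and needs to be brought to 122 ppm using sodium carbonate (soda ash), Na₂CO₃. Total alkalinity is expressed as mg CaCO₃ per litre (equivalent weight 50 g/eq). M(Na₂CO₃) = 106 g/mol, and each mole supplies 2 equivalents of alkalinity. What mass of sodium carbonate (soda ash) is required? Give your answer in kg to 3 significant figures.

Alkalinity to add: (122 − 48) = 74 mg/L as CaCO₃ × 391,000 L = 28,930 g as CaCO₃.
Equivalents: 28,930 g ÷ 50 g/eq = 578.7 eq.
Each mole of Na₂CO₃ supplies 2 eq, so 578.7 / 2 = 289.3 mol.
Mass: 289.3 mol × 106 g/mol = 30,670 g.

30.7 kg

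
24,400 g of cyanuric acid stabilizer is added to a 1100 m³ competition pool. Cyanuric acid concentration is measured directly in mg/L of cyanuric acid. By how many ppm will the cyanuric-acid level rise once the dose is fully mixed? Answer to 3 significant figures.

22.2 ppm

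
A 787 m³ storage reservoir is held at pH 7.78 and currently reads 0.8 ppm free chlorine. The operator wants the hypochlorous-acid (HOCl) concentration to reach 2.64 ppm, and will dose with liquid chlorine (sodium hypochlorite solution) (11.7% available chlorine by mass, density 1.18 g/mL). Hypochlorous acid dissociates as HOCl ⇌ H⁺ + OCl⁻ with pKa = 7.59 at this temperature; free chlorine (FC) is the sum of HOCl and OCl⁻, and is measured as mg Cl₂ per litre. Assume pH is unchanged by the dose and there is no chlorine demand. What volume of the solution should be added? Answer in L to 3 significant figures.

Volume: 787 m³ = 787,000 L.
[OCl⁻]/[HOCl] = 10^(pH − pKa) = 10^(7.78 − 7.59) = 1.549; fraction as HOCl = 1/(1 + 1.549) = 0.3923.
Free chlorine required for 2.64 ppm HOCl: 2.64 / 0.3923 = 6.729 ppm.
FC to add: 6.729 − 0.8 = 5.929 mg/L as Cl₂.
Cl₂ equivalent: 5.929 mg/L × 787,000 L = 4666 g.
Product at 11.7% available Cl: 4666 / 0.117 = 39,880 g.
Volume: 39,880 g ÷ 1.18 g/mL = 33,800 mL.

33.8 L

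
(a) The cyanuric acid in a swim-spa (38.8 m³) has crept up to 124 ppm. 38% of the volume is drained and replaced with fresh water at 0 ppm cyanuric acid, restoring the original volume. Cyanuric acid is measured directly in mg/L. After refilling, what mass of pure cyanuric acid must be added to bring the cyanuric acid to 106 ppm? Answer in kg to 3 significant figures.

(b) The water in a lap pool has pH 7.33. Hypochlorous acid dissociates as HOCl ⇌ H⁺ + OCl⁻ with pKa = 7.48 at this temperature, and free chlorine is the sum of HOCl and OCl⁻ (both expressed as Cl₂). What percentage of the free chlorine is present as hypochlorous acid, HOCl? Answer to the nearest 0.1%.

(a) Volume: 38.8 m³ = 38,800 L.
(a) After draining 38% and refilling: 124 × 0.62 + 0 × 0.38 = 76.88 ppm.
(a) Deficit to target: 106 − 76.88 = 29.12 mg/L.
(a) Mass: 29.12 mg/L × 38,800 L = 1130 g cyanuric acid.

(b) [OCl⁻]/[HOCl] = 10^(pH − pKa) = 10^(7.33 − 7.48) = 10^-0.15 = 0.7079.
(b) Fraction as HOCl = 1 / (1 + 0.7079) = 0.5855.

(a) 1.13 kg; (b) 58.5%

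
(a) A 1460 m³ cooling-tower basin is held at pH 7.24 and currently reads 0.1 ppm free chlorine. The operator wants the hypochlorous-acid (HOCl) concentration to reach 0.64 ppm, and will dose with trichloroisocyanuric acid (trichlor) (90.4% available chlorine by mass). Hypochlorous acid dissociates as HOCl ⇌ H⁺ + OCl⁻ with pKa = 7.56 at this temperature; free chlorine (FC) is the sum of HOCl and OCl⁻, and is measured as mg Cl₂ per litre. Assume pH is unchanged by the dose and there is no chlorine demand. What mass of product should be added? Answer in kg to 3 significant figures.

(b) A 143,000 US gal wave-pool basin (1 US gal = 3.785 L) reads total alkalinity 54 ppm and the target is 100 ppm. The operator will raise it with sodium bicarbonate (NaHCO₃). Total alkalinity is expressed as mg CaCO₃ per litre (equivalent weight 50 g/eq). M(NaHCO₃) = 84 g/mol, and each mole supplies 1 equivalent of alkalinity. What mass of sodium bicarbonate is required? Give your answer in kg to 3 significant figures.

(a) 1.37 kg; (b) 41.8 kg

(a) Volume: 1460 m³ = 1,460,000 L.
(a) [OCl⁻]/[HOCl] = 10^(pH − pKa) = 10^(7.24 − 7.56) = 0.4786; fraction as HOCl = 1/(1 + 0.4786) = 0.6763.
(a) Free chlorine required for 0.64 ppm HOCl: 0.64 / 0.6763 = 0.9463 ppm.
(a) FC to add: 0.9463 − 0.1 = 0.8463 mg/L as Cl₂.
(a) Cl₂ equivalent: 0.8463 mg/L × 1,460,000 L = 1236 g.
(a) Product at 90.4% available Cl: 1236 / 0.904 = 1367 g.

(b) Volume: 143,000 US gal × 3.785 L/gal = 541,255 L.
(b) Alkalinity to add: (100 − 54) = 46 mg/L as CaCO₃ × 541,255 L = 24,900 g as CaCO₃.
(b) Equivalents: 24,900 g ÷ 50 g/eq = 498 eq.
(b) NaHCO₃ supplies 1 eq per mole → 498 mol.
(b) Mass: 498 mol × 84 g/mol = 41,830 g.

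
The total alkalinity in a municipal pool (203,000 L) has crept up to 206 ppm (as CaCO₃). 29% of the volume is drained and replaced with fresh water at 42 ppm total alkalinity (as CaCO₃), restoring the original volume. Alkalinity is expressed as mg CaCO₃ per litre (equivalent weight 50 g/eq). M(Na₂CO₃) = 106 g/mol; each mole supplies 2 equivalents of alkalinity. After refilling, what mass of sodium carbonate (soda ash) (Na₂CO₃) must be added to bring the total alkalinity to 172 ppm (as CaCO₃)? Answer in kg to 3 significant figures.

After draining 29% and refilling: 206 × 0.71 + 42 × 0.29 = 158.44 ppm.
Deficit to target: 172 − 158.44 = 13.56 mg/L.
As CaCO₃: 13.56 mg/L × 203,000 L = 2753 g; ÷ 50 g/eq ÷ 2 = 27.53 mol Na₂CO₃.
Mass: 27.53 × 106 = 2918 g.

2.92 kg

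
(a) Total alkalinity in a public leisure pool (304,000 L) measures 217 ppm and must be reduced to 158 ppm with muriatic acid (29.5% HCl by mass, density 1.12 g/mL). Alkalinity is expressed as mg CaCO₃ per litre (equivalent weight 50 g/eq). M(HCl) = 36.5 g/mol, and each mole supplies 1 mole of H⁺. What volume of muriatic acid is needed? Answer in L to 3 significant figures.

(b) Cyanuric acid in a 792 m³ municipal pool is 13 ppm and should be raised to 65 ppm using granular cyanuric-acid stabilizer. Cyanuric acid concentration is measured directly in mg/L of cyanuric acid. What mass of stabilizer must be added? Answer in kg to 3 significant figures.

(a) 39.6 L; (b) 41.2 kg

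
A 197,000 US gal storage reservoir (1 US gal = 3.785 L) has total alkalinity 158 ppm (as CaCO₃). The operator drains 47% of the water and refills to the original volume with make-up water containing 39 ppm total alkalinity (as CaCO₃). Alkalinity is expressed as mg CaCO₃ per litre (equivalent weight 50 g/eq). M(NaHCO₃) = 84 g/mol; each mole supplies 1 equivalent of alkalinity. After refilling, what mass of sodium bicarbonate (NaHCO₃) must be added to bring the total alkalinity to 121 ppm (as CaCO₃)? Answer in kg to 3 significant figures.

23.7 kg

Volume: 197,000 US gal × 3.785 L/gal = 745,645 L.
After draining 47% and refilling: 158 × 0.53 + 39 × 0.47 = 102.07 ppm.
Deficit to target: 121 − 102.07 = 18.93 mg/L.
As CaCO₃: 18.93 mg/L × 745,645 L = 14,120 g; ÷ 50 g/eq ÷ 1 = 282.3 mol NaHCO₃.
Mass: 282.3 × 84 = 23,710 g.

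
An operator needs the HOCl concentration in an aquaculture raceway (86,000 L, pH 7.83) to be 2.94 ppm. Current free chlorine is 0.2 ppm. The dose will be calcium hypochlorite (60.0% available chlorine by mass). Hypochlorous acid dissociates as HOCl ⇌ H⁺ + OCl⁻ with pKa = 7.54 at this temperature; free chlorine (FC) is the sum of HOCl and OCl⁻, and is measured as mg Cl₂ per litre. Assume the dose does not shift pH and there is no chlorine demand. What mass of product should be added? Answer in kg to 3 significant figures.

[OCl⁻]/[HOCl] = 10^(pH − pKa) = 10^(7.83 − 7.54) = 1.95; fraction as HOCl = 1/(1 + 1.95) = 0.339.
Free chlorine required for 2.94 ppm HOCl: 2.94 / 0.339 = 8.673 ppm.
FC to add: 8.673 − 0.2 = 8.473 mg/L as Cl₂.
Cl₂ equivalent: 8.473 mg/L × 86,000 L = 728.6 g.
Product at 60.0% available Cl: 728.6 / 0.6 = 1214 g.

1.21 kg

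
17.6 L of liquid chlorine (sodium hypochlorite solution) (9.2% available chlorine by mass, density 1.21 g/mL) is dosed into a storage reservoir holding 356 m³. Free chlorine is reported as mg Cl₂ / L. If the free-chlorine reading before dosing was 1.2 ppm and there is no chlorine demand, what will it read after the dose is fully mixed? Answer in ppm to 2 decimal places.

6.70 ppm

Volume: 356 m³ = 356,000 L.
Mass of solution: 17.6 L × 1000 mL/L × 1.21 g/mL = 21,300 g.
Available chlorine delivered: 21,300 g × 0.092 = 1959 g as Cl₂.
Concentration rise: 1959 g / 356,000 L = 5.503 mg/L = 5.50 ppm.
Final FC: 1.2 + 5.50 = 6.70 ppm.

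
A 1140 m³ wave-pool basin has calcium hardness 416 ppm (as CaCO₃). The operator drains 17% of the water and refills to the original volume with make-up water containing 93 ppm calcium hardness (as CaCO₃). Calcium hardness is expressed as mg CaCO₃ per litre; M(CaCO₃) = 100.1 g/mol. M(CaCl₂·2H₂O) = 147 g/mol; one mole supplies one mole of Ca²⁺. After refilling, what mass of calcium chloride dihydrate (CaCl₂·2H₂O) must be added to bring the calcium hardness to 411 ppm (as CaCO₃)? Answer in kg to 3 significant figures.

83.6 kg

Volume: 1140 m³ = 1,140,000 L.
After draining 17% and refilling: 416 × 0.83 + 93 × 0.17 = 361.09 ppm.
Deficit to target: 411 − 361.09 = 49.91 mg/L.
As CaCO₃: 49.91 mg/L × 1,140,000 L = 56,900 g; ÷ 100.1 = 568.4 mol Ca²⁺.
Mass: 568.4 × 147 = 83,560 g.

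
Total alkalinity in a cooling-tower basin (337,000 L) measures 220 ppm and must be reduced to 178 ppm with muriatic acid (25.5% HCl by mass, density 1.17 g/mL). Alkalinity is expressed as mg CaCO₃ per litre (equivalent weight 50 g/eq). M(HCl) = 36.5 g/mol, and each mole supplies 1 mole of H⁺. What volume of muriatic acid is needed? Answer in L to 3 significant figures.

34.6 L

Alkalinity to neutralize: (220 − 178) = 42 mg/L as CaCO₃ × 337,000 L = 14,150 g as CaCO₃.
Equivalents of H⁺ required: 14,150 ÷ 50 g/eq = 283.1 eq = 283.1 mol HCl.
Mass of HCl: 283.1 × 36.5 = 10,330 g.
Mass of 25.5% solution: 10,330 / 0.255 = 40,520 g.
Volume: 40,520 g ÷ 1.17 g/mL = 34,630 mL.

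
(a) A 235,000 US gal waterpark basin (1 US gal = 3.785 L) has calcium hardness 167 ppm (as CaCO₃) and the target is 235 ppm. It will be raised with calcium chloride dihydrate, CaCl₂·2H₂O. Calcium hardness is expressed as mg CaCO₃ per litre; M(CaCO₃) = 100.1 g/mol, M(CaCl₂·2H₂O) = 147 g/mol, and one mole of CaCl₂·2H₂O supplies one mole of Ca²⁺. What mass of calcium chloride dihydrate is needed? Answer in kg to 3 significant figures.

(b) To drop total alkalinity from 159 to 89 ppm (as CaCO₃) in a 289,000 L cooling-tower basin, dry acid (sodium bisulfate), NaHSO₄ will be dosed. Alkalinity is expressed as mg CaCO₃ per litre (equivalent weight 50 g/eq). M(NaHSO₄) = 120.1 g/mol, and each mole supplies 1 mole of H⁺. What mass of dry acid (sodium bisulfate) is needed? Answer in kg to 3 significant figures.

(a) 88.8 kg; (b) 48.6 kg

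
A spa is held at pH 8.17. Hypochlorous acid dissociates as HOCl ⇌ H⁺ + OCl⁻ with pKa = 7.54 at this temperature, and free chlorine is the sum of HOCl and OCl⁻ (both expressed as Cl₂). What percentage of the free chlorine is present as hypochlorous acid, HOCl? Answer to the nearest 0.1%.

[OCl⁻]/[HOCl] = 10^(pH − pKa) = 10^(8.17 − 7.54) = 10^0.63 = 4.266.
Fraction as HOCl = 1 / (1 + 4.266) = 0.1899.

19.0%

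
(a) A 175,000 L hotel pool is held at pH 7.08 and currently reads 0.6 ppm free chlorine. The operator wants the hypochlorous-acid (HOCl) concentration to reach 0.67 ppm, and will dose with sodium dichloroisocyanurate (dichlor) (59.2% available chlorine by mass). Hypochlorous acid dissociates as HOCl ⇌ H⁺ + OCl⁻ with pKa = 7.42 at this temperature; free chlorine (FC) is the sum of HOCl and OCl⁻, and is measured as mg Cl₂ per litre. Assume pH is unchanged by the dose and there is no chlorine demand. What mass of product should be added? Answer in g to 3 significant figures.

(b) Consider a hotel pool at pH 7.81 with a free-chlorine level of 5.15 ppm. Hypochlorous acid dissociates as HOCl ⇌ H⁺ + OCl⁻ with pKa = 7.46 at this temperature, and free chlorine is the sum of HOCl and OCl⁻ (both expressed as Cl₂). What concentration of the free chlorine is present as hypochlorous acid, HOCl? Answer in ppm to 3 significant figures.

(a) [OCl⁻]/[HOCl] = 10^(pH − pKa) = 10^(7.08 − 7.42) = 0.4571; fraction as HOCl = 1/(1 + 0.4571) = 0.6863.
(a) Free chlorine required for 0.67 ppm HOCl: 0.67 / 0.6863 = 0.9762 ppm.
(a) FC to add: 0.9762 − 0.6 = 0.3762 mg/L as Cl₂.
(a) Cl₂ equivalent: 0.3762 mg/L × 175,000 L = 65.84 g.
(a) Product at 59.2% available Cl: 65.84 / 0.592 = 111.2 g.

(b) [OCl⁻]/[HOCl] = 10^(pH − pKa) = 10^(7.81 − 7.46) = 10^0.35 = 2.239.
(b) Fraction as HOCl = 1 / (1 + 2.239) = 0.3088.
(b) HOCl = 0.3088 × 5.15 ppm = 1.59 ppm.

(a) 111 g; (b) 1.59 ppm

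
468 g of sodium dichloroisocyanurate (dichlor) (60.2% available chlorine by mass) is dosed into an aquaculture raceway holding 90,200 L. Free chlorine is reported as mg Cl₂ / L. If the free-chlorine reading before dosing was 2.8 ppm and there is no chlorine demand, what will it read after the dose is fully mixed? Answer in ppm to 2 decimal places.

Available chlorine delivered: 468 g × 0.602 = 281.7 g as Cl₂.
Concentration rise: 281.7 g / 90,200 L = 3.123 mg/L = 3.12 ppm.
Final FC: 2.8 + 3.12 = 5.92 ppm.

5.92 ppm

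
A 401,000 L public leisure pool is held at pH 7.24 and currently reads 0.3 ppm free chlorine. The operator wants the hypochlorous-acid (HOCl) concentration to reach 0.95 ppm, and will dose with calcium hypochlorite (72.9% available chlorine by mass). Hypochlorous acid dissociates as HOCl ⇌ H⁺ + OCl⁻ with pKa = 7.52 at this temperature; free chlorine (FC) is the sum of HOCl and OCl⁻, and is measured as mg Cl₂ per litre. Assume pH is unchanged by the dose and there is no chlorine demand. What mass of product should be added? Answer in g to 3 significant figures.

632 g

[OCl⁻]/[HOCl] = 10^(pH − pKa) = 10^(7.24 − 7.52) = 0.5248; fraction as HOCl = 1/(1 + 0.5248) = 0.6558.
Free chlorine required for 0.95 ppm HOCl: 0.95 / 0.6558 = 1.449 ppm.
FC to add: 1.449 − 0.3 = 1.149 mg/L as Cl₂.
Cl₂ equivalent: 1.149 mg/L × 401,000 L = 460.6 g.
Product at 72.9% available Cl: 460.6 / 0.729 = 631.8 g.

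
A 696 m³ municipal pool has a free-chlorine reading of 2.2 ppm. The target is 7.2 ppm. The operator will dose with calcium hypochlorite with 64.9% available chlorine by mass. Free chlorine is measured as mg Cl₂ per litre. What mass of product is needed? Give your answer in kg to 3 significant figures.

Volume: 696 m³ = 696,000 L.
Chlorine deficit: 7.2 − 2.2 = 5 ppm = 5 mg/L as Cl₂.
Cl₂ equivalent needed: 5 mg/L × 696,000 L = 3,480,000 mg = 3480 g.
Product at 64.9% available chlorine: 3480 / 0.649 = 5362 g.

5.36 kg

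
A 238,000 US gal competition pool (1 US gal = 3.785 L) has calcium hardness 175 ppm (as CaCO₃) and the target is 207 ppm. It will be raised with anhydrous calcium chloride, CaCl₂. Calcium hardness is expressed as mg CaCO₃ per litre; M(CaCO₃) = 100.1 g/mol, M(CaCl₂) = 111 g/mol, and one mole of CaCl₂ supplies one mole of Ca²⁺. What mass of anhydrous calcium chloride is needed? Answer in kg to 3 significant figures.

32.0 kg

Volume: 238,000 US gal × 3.785 L/gal = 900,830 L.
Hardness to add: (207 − 175) = 32 mg/L as CaCO₃ × 900,830 L = 28,830 g as CaCO₃.
Moles of Ca²⁺ (1 mol Ca²⁺ ≡ 1 mol CaCO₃): 28,830 / 100.1 g/mol = 288 mol.
Mass of CaCl₂: 288 × 111 = 31,970 g.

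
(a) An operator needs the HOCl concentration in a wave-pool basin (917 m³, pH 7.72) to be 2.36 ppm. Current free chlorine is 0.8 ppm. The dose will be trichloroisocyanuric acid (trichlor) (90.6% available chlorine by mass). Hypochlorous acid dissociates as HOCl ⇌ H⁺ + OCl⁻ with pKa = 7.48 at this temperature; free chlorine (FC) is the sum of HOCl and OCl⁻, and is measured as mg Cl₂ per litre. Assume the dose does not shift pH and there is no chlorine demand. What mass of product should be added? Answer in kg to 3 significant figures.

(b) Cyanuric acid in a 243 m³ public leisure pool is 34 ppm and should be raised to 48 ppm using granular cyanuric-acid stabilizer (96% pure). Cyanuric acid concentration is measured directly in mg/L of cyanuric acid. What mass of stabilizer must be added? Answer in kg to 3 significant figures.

(a) 5.73 kg; (b) 3.54 kg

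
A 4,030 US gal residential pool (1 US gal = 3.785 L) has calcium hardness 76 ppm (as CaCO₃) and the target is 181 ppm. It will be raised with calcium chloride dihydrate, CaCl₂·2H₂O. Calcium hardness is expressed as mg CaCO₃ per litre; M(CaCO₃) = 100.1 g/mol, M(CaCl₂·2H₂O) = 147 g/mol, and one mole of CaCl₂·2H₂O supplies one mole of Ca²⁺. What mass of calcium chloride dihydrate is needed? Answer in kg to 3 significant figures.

2.35 kg

Volume: 4,030 US gal × 3.785 L/gal = 15,254 L.
Hardness to add: (181 − 76) = 105 mg/L as CaCO₃ × 15,254 L = 1602 g as CaCO₃.
Moles of Ca²⁺ (1 mol Ca²⁺ ≡ 1 mol CaCO₃): 1602 / 100.1 g/mol = 16 mol.
Mass of CaCl₂·2H₂O: 16 × 147 = 2352 g.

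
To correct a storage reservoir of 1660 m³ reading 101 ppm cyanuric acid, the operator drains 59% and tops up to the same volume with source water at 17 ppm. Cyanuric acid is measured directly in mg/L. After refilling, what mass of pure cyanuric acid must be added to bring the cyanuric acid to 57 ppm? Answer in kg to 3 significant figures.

Volume: 1660 m³ = 1,660,000 L.
After draining 59% and refilling: 101 × 0.41 + 17 × 0.59 = 51.44 ppm.
Deficit to target: 57 − 51.44 = 5.56 mg/L.
Mass: 5.56 mg/L × 1,660,000 L = 9230 g cyanuric acid.

9.23 kg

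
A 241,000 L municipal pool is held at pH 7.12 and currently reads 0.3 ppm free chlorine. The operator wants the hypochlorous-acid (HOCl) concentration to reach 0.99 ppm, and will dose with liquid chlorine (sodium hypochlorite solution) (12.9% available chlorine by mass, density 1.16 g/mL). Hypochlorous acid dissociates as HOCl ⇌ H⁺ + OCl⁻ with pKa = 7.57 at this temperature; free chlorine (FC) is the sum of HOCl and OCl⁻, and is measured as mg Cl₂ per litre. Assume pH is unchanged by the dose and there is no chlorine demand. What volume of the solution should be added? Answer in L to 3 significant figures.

1.68 L

[OCl⁻]/[HOCl] = 10^(pH − pKa) = 10^(7.12 − 7.57) = 0.3548; fraction as HOCl = 1/(1 + 0.3548) = 0.7381.
Free chlorine required for 0.99 ppm HOCl: 0.99 / 0.7381 = 1.341 ppm.
FC to add: 1.341 − 0.3 = 1.041 mg/L as Cl₂.
Cl₂ equivalent: 1.041 mg/L × 241,000 L = 250.9 g.
Product at 12.9% available Cl: 250.9 / 0.129 = 1945 g.
Volume: 1945 g ÷ 1.16 g/mL = 1677 mL.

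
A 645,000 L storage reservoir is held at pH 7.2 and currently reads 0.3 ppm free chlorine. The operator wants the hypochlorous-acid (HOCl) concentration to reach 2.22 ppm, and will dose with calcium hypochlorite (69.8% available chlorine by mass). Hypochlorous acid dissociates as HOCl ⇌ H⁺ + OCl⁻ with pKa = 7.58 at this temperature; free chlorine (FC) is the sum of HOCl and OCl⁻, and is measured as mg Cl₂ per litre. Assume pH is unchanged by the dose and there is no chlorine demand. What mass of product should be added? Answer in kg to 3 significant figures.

2.63 kg

[OCl⁻]/[HOCl] = 10^(pH − pKa) = 10^(7.2 − 7.58) = 0.4169; fraction as HOCl = 1/(1 + 0.4169) = 0.7058.
Free chlorine required for 2.22 ppm HOCl: 2.22 / 0.7058 = 3.145 ppm.
FC to add: 3.145 − 0.3 = 2.845 mg/L as Cl₂.
Cl₂ equivalent: 2.845 mg/L × 645,000 L = 1835 g.
Product at 69.8% available Cl: 1835 / 0.698 = 2629 g.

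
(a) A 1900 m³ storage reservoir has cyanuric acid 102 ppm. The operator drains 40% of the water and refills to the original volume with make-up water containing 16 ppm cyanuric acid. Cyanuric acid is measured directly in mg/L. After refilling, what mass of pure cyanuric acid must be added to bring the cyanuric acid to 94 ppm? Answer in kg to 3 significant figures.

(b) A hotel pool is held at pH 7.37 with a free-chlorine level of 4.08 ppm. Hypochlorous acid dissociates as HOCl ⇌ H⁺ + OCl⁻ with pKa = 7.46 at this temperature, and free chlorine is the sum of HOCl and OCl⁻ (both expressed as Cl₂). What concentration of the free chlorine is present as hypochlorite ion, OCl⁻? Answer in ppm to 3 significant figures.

(a) Volume: 1900 m³ = 1,900,000 L.
(a) After draining 40% and refilling: 102 × 0.60 + 16 × 0.40 = 67.6 ppm.
(a) Deficit to target: 94 − 67.6 = 26.4 mg/L.
(a) Mass: 26.4 mg/L × 1,900,000 L = 50,160 g cyanuric acid.

(b) [OCl⁻]/[HOCl] = 10^(pH − pKa) = 10^(7.37 − 7.46) = 10^-0.09 = 0.8128.
(b) Fraction as HOCl = 1 / (1 + 0.8128) = 0.5516.
(b) OCl⁻ = (1 − 0.5516) × 4.08 ppm = 1.829 ppm.

(a) 50.2 kg; (b) 1.83 ppm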